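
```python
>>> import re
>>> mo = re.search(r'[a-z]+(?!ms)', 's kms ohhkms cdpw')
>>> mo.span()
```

(0, 1)

The negative lookahead/lookbehind blocks any match where the forbidden context is present.
`search` walks the string left to right and returns the first match it finds.
The match spans [0:1] → 's'.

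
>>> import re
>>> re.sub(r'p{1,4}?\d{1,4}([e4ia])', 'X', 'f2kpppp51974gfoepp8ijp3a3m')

Every occurrence is swapped for 'X'.

'f2kXgfoeXjX3m'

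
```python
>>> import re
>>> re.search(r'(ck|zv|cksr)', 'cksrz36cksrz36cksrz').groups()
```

('ck',)

The match spans [0:2] → 'ck'.
Captured: group 1 = 'ck'.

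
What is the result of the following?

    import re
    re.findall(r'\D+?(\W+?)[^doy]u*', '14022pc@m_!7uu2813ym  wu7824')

['@', '!', ' ']

Pattern: one or more of a non-digit (lazy); then one or more of a non-word character (lazy) (captured); then any character except [doy], then zero or more of a literal 'u'.
A non-greedy quantifier consumes as few characters as it can — just enough that the remainder of the pattern still matches from where it stops; whatever follows it matches normally.
Walking the string: at [5:9] match 'pc@m', group 1 = '@'; at [9:14] match '_!7uu', group 1 = '!'; at [18:22] match 'ym  ', group 1 = ' '.
One capturing group, so `findall` returns just the captured substring from each match — 3 in all.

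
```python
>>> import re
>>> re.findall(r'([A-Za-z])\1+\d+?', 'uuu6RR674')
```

['u', 'R']

`\1` has to match the exact text group 1 already captured.
With a single group, `findall` returns only what that group captured — 2 items.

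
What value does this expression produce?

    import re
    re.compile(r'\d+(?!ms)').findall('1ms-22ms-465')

['2', '465']

The negative lookaround is zero-width — it rules out positions where the adjacent text would match, without consuming anything.
`findall` yields the raw match text (2 of them) because the pattern has no groups.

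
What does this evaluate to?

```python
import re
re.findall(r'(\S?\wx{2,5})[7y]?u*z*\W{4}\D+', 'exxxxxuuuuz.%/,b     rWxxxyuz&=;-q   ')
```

['exxxxx']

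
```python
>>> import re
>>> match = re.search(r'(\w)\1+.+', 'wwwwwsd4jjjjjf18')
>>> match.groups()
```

('w',)

A backreference is literal: `\1` must see the identical characters the first group matched.
`search` walks the string left to right and returns the first match it finds.
The match spans [0:16] → 'wwwwwsd4jjjjjf18'.
Captured: group 1 = 'w'.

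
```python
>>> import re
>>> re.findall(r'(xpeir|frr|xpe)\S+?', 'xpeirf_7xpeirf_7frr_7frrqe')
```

['xpeir', 'xpeir', 'frr', 'frr']

`|` is ordered: at each position the engine commits to the first alternative that works.
Matches: at [0:6] match 'xpeirf', group 1 = 'xpeir'; at [8:14] match 'xpeirf', group 1 = 'xpeir'; at [16:20] match 'frr_', group 1 = 'frr'; at [21:25] match 'frrq', group 1 = 'frr'.
Because there's exactly one group, `findall` drops the full match and keeps group 1 from each hit.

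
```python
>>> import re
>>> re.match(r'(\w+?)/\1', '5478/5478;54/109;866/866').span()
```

(0, 9)

With `match`, the pattern is implicitly anchored at the beginning.
The match spans [0:9] → '5478/5478'.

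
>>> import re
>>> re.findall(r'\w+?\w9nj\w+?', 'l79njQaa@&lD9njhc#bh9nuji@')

The pattern matches one or more of a word character (lazy); then a word character, then the literal '9nj'; then one or more of a word character (lazy).
Scanning left to right: at [0:6] → 'l79njQ'; at [10:16] → 'lD9njh'.
No capturing groups, so `findall` returns the 2 full match strings.

['l79njQ', 'lD9njh']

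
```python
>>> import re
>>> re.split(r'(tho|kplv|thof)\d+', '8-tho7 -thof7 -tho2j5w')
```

['8-', 'tho', ' -', 'thof', ' -', 'tho', 'j5w']

Because the pattern has a capturing group, `split` also inserts each captured text between the pieces.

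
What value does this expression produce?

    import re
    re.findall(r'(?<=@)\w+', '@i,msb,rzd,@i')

['i', 'i']

Lookahead/lookbehind check context without consuming it, so the matched span excludes the asserted characters.
Matches: at [1:2] → 'i'; at [12:13] → 'i'.
With no groups in the pattern, `findall` gives back each whole match — 2 here.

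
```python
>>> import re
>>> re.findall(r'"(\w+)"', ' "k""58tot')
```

With a single group, `findall` returns only what that group captured — 1 item.

['k']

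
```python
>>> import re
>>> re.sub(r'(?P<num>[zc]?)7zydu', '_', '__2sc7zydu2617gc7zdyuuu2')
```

The pattern matches optionally one of [zc] (captured as 'num'); then the literal '7zy', then the literal 'du'.
Matches: at [4:10] → 'c7zydu'.
Every occurrence is swapped for '_'.

'__2s_2617gc7zdyuuu2'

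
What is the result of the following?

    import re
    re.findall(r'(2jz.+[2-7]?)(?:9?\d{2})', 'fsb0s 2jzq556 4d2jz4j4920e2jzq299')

This matches the literal '2jz', then one or more of any character, then optionally a character in [2-7] (captured); then optionally the literal '9', then exactly 2 of a digit (non-capturing group).
Walking the string: at [6:33] match '2jzq556 4d2jz4j4920e2jzq299', group 1 = '2jzq556 4d2jz4j4920e2jzq2'.
`findall` collects group 1 from the one match (1 total).

['2jzq556 4d2jz4j4920e2jzq2']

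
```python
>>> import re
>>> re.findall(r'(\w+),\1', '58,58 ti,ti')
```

['58', 'ti']

`\1` is not a pattern — it's the concrete string captured by group 1, re-applied verbatim.
Matches: at [0:5] match '58,58', group 1 = '58'; at [6:11] match 'ti,ti', group 1 = 'ti'.
One capturing group, so `findall` returns just the captured substring from each match — 2 in all.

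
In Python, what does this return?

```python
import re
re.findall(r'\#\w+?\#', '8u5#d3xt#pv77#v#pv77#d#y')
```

['#d3xt#', '#v#', '#d#']

Since nothing is captured, `findall` lists the 3 matched substrings directly.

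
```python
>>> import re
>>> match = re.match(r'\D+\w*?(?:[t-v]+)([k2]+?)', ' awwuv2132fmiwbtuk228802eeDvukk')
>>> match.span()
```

(0, 18)

This matches one or more of a non-digit, then zero or more of a word character (lazy); then one or more of a character in [t-v] (non-capturing group); then one or more of one of [k2] (lazy) (captured).
`re.match` won't scan ahead — the pattern has to work from the very first character.
The match spans [0:18] → ' awwuv2132fmiwbtuk'.
Captured: group 1 = 'k'.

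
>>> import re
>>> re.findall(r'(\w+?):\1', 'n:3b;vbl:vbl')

['vbl']

`\1` has to match the exact text group 1 already captured.
Scanning left to right: at [5:12] match 'vbl:vbl', group 1 = 'vbl'.
With a single group, `findall` returns only what that group captured — 1 item.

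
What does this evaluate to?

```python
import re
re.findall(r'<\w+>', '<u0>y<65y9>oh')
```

['<u0>', '<65y9>']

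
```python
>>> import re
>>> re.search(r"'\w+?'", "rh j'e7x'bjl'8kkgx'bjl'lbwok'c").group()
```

The match spans [4:9] → "'e7x'".

"'e7x'"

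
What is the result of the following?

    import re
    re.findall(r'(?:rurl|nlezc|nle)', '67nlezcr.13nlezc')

Branches in `(...|...)` are attempted left-to-right; the first branch that allows the whole pattern to succeed is taken.
Scanning left to right: at [2:7] → 'nlezc'; at [11:16] → 'nlezc'.
Since nothing is captured, `findall` lists the 2 matched substrings directly.

['nlezc', 'nlezc']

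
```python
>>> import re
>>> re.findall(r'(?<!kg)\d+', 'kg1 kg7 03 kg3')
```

['03']

The negative lookaround is zero-width — it rules out positions where the adjacent text would match, without consuming anything.
Scanning left to right: at [8:10] → '03'.
With no groups in the pattern, `findall` gives back each whole match — 1 here.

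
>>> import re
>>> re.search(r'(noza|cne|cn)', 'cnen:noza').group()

'cne'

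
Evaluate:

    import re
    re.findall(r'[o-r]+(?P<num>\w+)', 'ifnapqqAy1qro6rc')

This matches one or more of a character in [o-r]; then one or more of a word character (captured as 'num').
Walking the string: at [4:16] match 'pqqAy1qro6rc', group 1 = 'Ay1qro6rc'.
With a single group, `findall` returns only what that group captured — 1 item.

['Ay1qro6rc']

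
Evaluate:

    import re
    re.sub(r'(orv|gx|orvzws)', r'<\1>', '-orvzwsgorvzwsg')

The regex engine tests alternatives in the order written; an earlier branch that matches wins even if a later one would match more.
Matches: at [1:4] → 'orv'; at [8:11] → 'orv'.
Each match is replaced using the text its own group 1 captured.

'-<orv>zwsg<orv>zwsg'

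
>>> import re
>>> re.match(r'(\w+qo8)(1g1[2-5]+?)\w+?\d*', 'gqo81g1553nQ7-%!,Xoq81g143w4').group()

This matches one or more of a word character, then the literal 'qo8' (captured); then the literal '1g1', then one or more of a character in [2-5] (lazy) (captured); then one or more of a word character (lazy), then zero or more of a digit.
The `?` after the quantifier makes it lazy — it takes as little as possible before letting the rest of the pattern try.
With `match`, the pattern is implicitly anchored at the beginning.
The match spans [0:10] → 'gqo81g1553'.
Captured: group 1 = 'gqo8', group 2 = '1g15'.

'gqo81g1553'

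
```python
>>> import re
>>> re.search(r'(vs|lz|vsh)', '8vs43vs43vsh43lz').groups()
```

('vs',)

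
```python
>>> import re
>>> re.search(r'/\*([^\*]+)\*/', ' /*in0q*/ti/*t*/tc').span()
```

The match spans [1:9] → '/*in0q*/'.

(1, 9)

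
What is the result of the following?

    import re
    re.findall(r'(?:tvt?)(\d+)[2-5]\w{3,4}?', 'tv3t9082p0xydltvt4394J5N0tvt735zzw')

The pattern matches the literal 'tv', then optionally the literal 't' (non-capturing group); then one or more of a digit (captured); then a character in [2-5], then 3 to 4 of a word character (lazy).
Matches: at [14:24] match 'tvt4394J5N', group 1 = '439'; at [25:34] match 'tvt735zzw', group 1 = '73'.
With a single group, `findall` returns only what that group captured — 2 items.

['439', '73']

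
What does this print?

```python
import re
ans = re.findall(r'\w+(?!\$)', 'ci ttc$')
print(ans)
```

The negative lookahead/lookbehind blocks any match where the forbidden context is present.
Matches: at [0:2] → 'ci'; at [3:5] → 'tt'.
`findall` yields the raw match text (2 of them) because the pattern has no groups.

['ci', 'tt']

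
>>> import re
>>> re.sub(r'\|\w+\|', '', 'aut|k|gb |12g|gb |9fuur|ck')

Each match is replaced by ''.

'autgb gb ck'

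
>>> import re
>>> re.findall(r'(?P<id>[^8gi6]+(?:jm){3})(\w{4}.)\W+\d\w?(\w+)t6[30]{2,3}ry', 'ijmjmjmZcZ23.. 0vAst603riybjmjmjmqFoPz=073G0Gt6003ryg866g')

[('ybjmjmjm', 'qFoPz', '3G0G')]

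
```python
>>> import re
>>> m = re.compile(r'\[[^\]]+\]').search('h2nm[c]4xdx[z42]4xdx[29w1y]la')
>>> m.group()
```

'[c]'

The match spans [4:7] → '[c]'.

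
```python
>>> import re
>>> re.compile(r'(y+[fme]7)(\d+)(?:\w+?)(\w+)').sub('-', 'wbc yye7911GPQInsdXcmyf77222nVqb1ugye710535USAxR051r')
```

`sub` substitutes '-' at each match site.

'wbc -'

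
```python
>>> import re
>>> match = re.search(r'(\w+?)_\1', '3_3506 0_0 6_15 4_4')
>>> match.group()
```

`\1` is not a pattern — it's the concrete string captured by group 1, re-applied verbatim.
`re.search` tries every starting position until one works.
The match spans [0:3] → '3_3'.
Captured: group 1 = '3'.

'3_3'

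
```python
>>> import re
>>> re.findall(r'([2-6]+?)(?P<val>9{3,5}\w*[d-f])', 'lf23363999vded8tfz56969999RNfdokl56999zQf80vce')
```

Pattern: one or more of a character in [2-6] (lazy) (captured); then 3 to 5 of the literal '9', then zero or more of a word character, then a character in [d-f] (captured as 'val').
Walking the string: at [2:46] match '23363999vded8tfz56969999RNfdokl56999zQf80vce', groups = ('23363', '999vded8tfz56969999RNfdokl56999zQf80vce').
With 2 capturing groups, `findall` returns a 2-tuple per match.

[('23363', '999vded8tfz56969999RNfdokl56999zQf80vce')]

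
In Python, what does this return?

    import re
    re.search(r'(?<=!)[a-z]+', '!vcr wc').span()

(1, 4)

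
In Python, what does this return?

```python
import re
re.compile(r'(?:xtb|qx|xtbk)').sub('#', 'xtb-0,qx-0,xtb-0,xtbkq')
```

'#-0,#-0,#-0,#kq'

`|` is ordered: at each position the engine commits to the first alternative that works.
Matches: at [0:3] → 'xtb'; at [6:8] → 'qx'; at [11:14] → 'xtb'; at [17:20] → 'xtb'.
`sub` substitutes '#' at each match site.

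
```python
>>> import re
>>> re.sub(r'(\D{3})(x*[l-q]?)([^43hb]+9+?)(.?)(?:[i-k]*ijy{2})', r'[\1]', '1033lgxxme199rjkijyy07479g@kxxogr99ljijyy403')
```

The pattern matches exactly 3 of a non-digit (captured); then zero or more of a literal 'x', then optionally a character in [l-q] (captured); then one or more of any character except [43hb], then one or more of the literal '9' (lazy) (captured); then optionally any character (captured); then zero or more of a character in [i-k], then the literal 'ij', then exactly 2 of a literal 'y' (non-capturing group).
Matches: at [4:20] → 'lgxxme199rjkijyy'; at [25:41] → 'g@kxxogr99ljijyy'.
`\1` in the replacement pulls in group 1's text for each match.

'1033[lgx]07479[g@k]403'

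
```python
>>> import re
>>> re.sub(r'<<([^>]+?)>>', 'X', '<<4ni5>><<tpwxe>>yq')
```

'XXyq'

Matches: at [0:8] → '<<4ni5>>'; at [8:17] → '<<tpwxe>>'.
Every occurrence is swapped for 'X'.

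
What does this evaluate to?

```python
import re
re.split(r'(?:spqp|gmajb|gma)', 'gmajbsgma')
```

['', 's', '']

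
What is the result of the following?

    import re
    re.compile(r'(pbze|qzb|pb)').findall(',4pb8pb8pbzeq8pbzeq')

Alternation isn't longest-match — the leftmost alternative that fits at this position is chosen.
Walking the string: at [2:4] match 'pb', group 1 = 'pb'; at [5:7] match 'pb', group 1 = 'pb'; at [8:12] match 'pbze', group 1 = 'pbze'; at [14:18] match 'pbze', group 1 = 'pbze'.
With a single group, `findall` returns only what that group captured — 4 items.

['pb', 'pb', 'pbze', 'pbze']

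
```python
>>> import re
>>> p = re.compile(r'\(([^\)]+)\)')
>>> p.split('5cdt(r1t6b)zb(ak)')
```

Matches to split on: at [4:11] → '(r1t6b)'; at [13:17] → '(ak)'.
The group in the pattern means `split` returns the separators' captures alongside the pieces.

['5cdt', 'r1t6b', 'zb', 'ak', '']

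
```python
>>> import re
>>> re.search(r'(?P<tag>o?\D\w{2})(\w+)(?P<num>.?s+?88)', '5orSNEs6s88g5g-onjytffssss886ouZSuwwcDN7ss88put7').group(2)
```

'Es6'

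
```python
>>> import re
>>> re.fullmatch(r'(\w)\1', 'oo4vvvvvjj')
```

None

`re.fullmatch` requires the pattern to consume the entire string.
Here the pattern can't cover the whole string, so the call returns None.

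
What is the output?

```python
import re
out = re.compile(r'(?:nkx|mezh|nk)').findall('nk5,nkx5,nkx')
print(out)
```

['nk', 'nkx', 'nkx']

Branches in `(...|...)` are attempted left-to-right; the first branch that allows the whole pattern to succeed is taken.
Scanning left to right: at [0:2] → 'nk'; at [4:7] → 'nkx'; at [9:12] → 'nkx'.
With no groups in the pattern, `findall` gives back each whole match — 3 here.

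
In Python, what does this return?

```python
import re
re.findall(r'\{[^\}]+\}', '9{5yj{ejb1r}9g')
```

['{5yj{ejb1r}']

Matches: at [1:12] → '{5yj{ejb1r}'.
No capturing groups, so `findall` returns the 1 full match string.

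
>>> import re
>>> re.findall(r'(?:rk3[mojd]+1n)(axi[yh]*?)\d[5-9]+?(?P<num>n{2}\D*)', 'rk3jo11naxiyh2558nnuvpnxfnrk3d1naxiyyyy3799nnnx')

[('axiyyyy', 'nnnx')]

This matches the literal 'rk3', then one or more of one of [mojd], then the literal '1n' (non-capturing group); then the literal 'axi', then zero or more of one of [yh] (lazy) (captured); then a digit, then one or more of a character in [5-9] (lazy); then exactly 2 of the literal 'n', then zero or more of a non-digit (captured as 'num').
Multiple groups make `findall` return tuples — one 2-tuple for the one match.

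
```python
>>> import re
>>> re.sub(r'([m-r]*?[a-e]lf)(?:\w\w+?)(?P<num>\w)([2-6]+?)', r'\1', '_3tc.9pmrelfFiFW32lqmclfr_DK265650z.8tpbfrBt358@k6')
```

'_3tc.9pmrelf2lqmclf65650z.8tpbfrBt358@k6'

The pattern matches zero or more of a character in [m-r] (lazy), then a character in [a-e], then the literal 'lf' (captured); then a word character, then one or more of a word character (lazy) (non-capturing group); then a word character (captured as 'num'); then one or more of a character in [2-6] (lazy) (captured).
Matches: at [6:17] → 'pmrelfFiFW3'; at [19:29] → 'qmclfr_DK2'.
Each match is replaced using the text its own group 1 captured.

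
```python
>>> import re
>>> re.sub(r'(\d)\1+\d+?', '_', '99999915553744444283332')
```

'__7_8_'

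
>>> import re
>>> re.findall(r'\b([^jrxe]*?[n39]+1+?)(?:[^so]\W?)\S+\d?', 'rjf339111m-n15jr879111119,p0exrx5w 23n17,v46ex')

Pattern: a word boundary (`\b`, zero-width); then zero or more of any character except [jrxe] (lazy), then one or more of one of [n39], then one or more of the literal '1' (lazy) (captured); then any character except [so], then optionally a non-word character (non-capturing group); then one or more of a non-whitespace character, then optionally a digit.
Matches: at [10:34] match '-n15jr879111119,p0exrx5w', group 1 = '-n1'; at [34:46] match ' 23n17,v46ex', group 1 = ' 23n1'.
One capturing group, so `findall` returns just the captured substring from each match — 2 in all.

['-n1', ' 23n1']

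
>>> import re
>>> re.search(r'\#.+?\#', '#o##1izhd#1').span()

With the lazy modifier that quantifier settles for the fewest repetitions that let the rest of the pattern succeed (the atoms after it are unaffected and can still be greedy).
The match spans [0:3] → '#o#'.

(0, 3)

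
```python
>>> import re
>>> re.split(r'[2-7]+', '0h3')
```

['0h', '']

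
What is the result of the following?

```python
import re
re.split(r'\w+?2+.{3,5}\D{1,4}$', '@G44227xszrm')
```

This matches one or more of a word character (lazy); then one or more of a literal '2', then 3 to 5 of any character, then 1 to 4 of a non-digit; then anchored at the end.
Matches to split on: at [1:12] → 'G44227xszrm'.
The string is cut at each match, leaving 2 pieces.

['@', '']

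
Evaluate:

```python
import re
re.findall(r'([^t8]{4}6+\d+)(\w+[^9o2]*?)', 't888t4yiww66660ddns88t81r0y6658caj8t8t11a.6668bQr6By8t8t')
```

[('yiww66660', 'ddns88t81r0y6658caj8t8t11a')]

The `?` after the quantifier makes it lazy — it takes as little as possible before letting the rest of the pattern try.
`findall` packs the 2 group values into a tuple for every match.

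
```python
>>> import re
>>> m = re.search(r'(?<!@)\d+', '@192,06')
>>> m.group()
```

'92'

A negative assertion filters positions out without eating any characters.
The match spans [2:4] → '92'.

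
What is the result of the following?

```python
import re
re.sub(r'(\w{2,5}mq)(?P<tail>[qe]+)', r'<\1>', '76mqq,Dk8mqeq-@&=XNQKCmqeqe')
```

'<76mq>,<Dk8mq>-@&=<XNQKCmq>'

This matches 2 to 5 of a word character, then the literal 'mq' (captured); then one or more of one of [qe] (captured as 'tail').
Matches: at [0:5] → '76mqq'; at [6:13] → 'Dk8mqeq'; at [17:27] → 'XNQKCmqeqe'.
`\1` in the replacement pulls in group 1's text for each match.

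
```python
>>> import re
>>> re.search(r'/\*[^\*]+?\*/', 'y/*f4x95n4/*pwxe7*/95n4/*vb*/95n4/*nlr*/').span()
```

(10, 19)

Unlike `match`, `search` isn't anchored — it looks for the pattern anywhere in the string.
The match spans [10:19] → '/*pwxe7*/'.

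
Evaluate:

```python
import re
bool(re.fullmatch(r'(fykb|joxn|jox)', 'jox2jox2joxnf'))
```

`re.fullmatch` requires the pattern to consume the entire string.
Here the string isn't matched end-to-end, so the call returns None, and `bool(None)` is False.

False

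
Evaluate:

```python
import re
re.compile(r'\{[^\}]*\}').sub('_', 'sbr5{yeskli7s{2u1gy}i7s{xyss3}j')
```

Matches: at [4:20] → '{yeskli7s{2u1gy}'; at [23:30] → '{xyss3}'.
`sub` substitutes '_' at each match site.

'sbr5_i7s_j'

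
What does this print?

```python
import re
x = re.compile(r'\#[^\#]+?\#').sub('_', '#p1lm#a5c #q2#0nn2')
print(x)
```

_a5c _0nn2

`sub` substitutes '_' at each match site.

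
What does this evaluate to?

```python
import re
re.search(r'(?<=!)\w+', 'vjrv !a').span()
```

(6, 7)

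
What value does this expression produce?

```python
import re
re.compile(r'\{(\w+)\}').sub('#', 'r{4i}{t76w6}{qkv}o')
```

`sub` substitutes '#' at each match site.

'r###o'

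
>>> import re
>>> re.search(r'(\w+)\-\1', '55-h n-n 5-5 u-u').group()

A backreference is literal: `\1` must see the identical characters the first group matched.
`re.search` scans for the first position where the pattern succeeds.
The match spans [5:8] → 'n-n'.
Captured: group 1 = 'n'.

'n-n'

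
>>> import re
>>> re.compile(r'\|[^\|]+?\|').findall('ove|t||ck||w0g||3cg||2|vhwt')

['|t|', '|ck|', '|w0g|', '|3cg|', '|2|']

Matches: at [3:6] → '|t|'; at [6:10] → '|ck|'; at [10:15] → '|w0g|'; at [15:20] → '|3cg|'; at [20:23] → '|2|'.
Since nothing is captured, `findall` lists the 5 matched substrings directly.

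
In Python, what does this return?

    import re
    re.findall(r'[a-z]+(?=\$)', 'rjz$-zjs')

The lookaround is zero-width — it requires the adjacent text to match without consuming it, so the asserted text isn't part of the match.
Scanning left to right: at [0:3] → 'rjz'.
With no groups in the pattern, `findall` gives back each whole match — 1 here.

['rjz']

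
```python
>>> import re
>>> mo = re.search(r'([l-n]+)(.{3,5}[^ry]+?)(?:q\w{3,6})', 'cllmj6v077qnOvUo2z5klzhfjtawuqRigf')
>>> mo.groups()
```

('llm', 'j6v077')

Pattern: one or more of a character in [l-n] (captured); then 3 to 5 of any character, then one or more of any character except [ry] (lazy) (captured); then a literal 'q', then 3 to 6 of a word character (non-capturing group).
With the lazy modifier that quantifier settles for the fewest repetitions that let the rest of the pattern succeed (the atoms after it are unaffected and can still be greedy).
`re.search` scans for the first position where the pattern succeeds.
The match spans [1:17] → 'llmj6v077qnOvUo2'.
Captured: group 1 = 'llm', group 2 = 'j6v077'.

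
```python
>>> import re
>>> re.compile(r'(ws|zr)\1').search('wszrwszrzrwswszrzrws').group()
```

`\1` is not a pattern — it's the concrete string captured by group 1, re-applied verbatim.
`re.search` tries every starting position until one works.
The match spans [6:10] → 'zrzr'.
Captured: group 1 = 'zr'.

'zrzr'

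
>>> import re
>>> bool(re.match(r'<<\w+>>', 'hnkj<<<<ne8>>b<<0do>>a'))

False

With `match`, the pattern is implicitly anchored at the beginning.
Here the string doesn't start with a match, so the call returns None, and `bool(None)` is False.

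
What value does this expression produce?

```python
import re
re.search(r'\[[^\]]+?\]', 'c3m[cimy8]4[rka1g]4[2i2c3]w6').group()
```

'[cimy8]'

`search` walks the string left to right and returns the first match it finds.
The match spans [3:10] → '[cimy8]'.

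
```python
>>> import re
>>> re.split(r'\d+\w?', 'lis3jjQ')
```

This matches one or more of a digit; then optionally a word character.
Splitting on the pattern gives 2 pieces.

['lis', 'jQ']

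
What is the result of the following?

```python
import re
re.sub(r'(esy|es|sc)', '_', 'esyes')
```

'__'

Branches in `(...|...)` are attempted left-to-right; the first branch that allows the whole pattern to succeed is taken.
`sub` substitutes '_' at each match site.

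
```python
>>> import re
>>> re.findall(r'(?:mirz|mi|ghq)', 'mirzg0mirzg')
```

['mirz', 'mirz']

Alternation isn't longest-match — the leftmost alternative that fits at this position is chosen.
Since nothing is captured, `findall` lists the 2 matched substrings directly.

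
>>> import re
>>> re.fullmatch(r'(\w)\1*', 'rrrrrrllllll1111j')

None

A backreference is literal: `\1` must see the identical characters the first group matched.
`re.fullmatch` is like wrapping the pattern in `^…$` (in single-line mode).
Here the string isn't matched end-to-end, so the call returns None.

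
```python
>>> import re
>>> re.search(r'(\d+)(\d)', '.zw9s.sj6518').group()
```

'6518'

Pattern: one or more of a digit (captured); then a digit (captured).
`search` walks the string left to right and returns the first match it finds.
The match spans [8:12] → '6518'.
Captured: group 1 = '651', group 2 = '8'.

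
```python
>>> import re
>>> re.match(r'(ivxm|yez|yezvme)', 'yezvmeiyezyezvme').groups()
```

('yez',)

Alternation tries branches left to right and keeps the first one that lets the overall match succeed at that position.
`match` is anchored at position 0; if the pattern doesn't fit there, it returns None.
The match spans [0:3] → 'yez'.
Captured: group 1 = 'yez'.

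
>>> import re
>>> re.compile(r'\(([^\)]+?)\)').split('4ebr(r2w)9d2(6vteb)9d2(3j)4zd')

['4ebr', 'r2w', '9d2', '6vteb', '9d2', '3j', '4zd']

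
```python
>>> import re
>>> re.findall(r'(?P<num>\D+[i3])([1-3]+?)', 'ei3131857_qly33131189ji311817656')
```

[('ei3', '1'), ('_qly3', '3'), ('ji3', '1')]

The `?` after the quantifier makes it lazy — it takes as little as possible before letting the rest of the pattern try.
Multiple groups make `findall` return tuples — one 2-tuple for each match.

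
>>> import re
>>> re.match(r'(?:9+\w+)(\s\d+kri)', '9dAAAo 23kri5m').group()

'9dAAAo 23kri'

`re.match` only tries the pattern at the start of the string.
The match spans [0:12] → '9dAAAo 23kri'.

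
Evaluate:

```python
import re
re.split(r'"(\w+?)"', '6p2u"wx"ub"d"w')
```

Matches to split on: at [4:8] → '"wx"'; at [10:13] → '"d"'.
Because the pattern has a capturing group, `split` also inserts each captured text between the pieces.

['6p2u', 'wx', 'ub', 'd', 'w']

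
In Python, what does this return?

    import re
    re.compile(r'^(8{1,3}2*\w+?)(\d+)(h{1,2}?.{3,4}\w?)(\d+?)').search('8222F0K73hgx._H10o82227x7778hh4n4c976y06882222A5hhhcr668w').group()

Pattern: anchored at the start of the string; then 1 to 3 of the literal '8', then zero or more of the literal '2', then one or more of a word character (lazy) (captured); then one or more of a digit (captured); then 1 to 2 of the literal 'h' (lazy), then 3 to 4 of any character, then optionally a word character (captured); then one or more of a digit (lazy) (captured).
The `?` after the quantifier makes it lazy — it takes as little as possible before letting the rest of the pattern try.
`search` walks the string left to right and returns the first match it finds.
The match spans [0:16] → '8222F0K73hgx._H1'.
Captured: group 1 = '8222F0K', group 2 = '73', group 3 = 'hgx._H', group 4 = '1'.

'8222F0K73hgx._H1'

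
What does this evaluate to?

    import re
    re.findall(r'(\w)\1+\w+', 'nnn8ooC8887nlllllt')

['n']

After group 1 captures some text, `\1` only succeeds where that same text appears again.
`findall` collects group 1 from the one match (1 total).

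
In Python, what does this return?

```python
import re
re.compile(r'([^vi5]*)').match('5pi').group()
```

''

The pattern matches zero or more of any character except [vi5] (captured).
With `match`, the pattern is implicitly anchored at the beginning.
The match spans [0:0] → ''.
Captured: group 1 = ''.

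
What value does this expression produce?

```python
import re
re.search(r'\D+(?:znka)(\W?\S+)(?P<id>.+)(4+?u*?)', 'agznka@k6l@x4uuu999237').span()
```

(0, 13)

The pattern matches one or more of a non-digit; then the literal 'zn', then the literal 'ka' (non-capturing group); then optionally a non-word character, then one or more of a non-whitespace character (captured); then one or more of any character (captured as 'id'); then one or more of a literal '4' (lazy), then zero or more of a literal 'u' (lazy) (captured).
`re.search` tries every starting position until one works.
The match spans [0:13] → 'agznka@k6l@x4'.
Captured: group 1 = '@k6l@', group 2 = 'x', group 3 = '4'.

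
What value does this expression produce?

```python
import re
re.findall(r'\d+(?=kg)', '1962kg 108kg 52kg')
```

The lookaround is zero-width — it requires the adjacent text to match without consuming it, so the asserted text isn't part of the match.
No capturing groups, so `findall` returns the 3 full match strings.

['1962', '108', '52']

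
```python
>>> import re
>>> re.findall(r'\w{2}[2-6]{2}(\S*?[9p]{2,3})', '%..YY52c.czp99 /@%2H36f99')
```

['c.czp99', 'f99']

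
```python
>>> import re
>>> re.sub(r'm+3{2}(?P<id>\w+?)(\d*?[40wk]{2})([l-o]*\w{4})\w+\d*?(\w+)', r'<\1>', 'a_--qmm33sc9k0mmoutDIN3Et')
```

This matches one or more of a literal 'm', then exactly 2 of a literal '3'; then one or more of a word character (lazy) (captured as 'id'); then zero or more of a digit (lazy), then exactly 2 of one of [40wk] (captured); then zero or more of a character in [l-o], then exactly 4 of a word character (captured); then one or more of a word character, then zero or more of a digit (lazy); then one or more of a word character (captured).
A `+?`/`*?`/`{m,n}?` starts at its minimum and grows only as far as needed for what follows to match.
Matches: at [5:25] → 'mm33sc9k0mmoutDIN3Et'.
The replacement refers to a captured group, so each match is rewritten using its own captured text.

'a_--q<sc>'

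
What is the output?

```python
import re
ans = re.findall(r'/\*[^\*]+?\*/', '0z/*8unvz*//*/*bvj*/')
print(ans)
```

['/*8unvz*/', '/*bvj*/']

With no groups in the pattern, `findall` gives back each whole match — 2 here.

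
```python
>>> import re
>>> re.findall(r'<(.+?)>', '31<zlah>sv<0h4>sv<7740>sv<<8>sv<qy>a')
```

['zlah', '0h4', '7740', '<8', 'qy']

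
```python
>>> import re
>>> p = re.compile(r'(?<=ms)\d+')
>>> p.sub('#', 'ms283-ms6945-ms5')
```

The lookaround is zero-width — it requires the adjacent text to match without consuming it, so the asserted text isn't part of the match.
Each match is replaced by '#'.

'ms#-ms#-ms#'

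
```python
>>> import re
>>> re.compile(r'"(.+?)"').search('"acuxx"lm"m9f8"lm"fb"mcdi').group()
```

Lazy quantifiers expand one character at a time until the remainder of the pattern can match.
Unlike `match`, `search` isn't anchored — it looks for the pattern anywhere in the string.
The match spans [0:7] → '"acuxx"'.
Captured: group 1 = 'acuxx'.

'"acuxx"'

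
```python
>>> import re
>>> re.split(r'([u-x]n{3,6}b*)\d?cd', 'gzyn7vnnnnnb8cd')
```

['gzyn7', 'vnnnnnb', '']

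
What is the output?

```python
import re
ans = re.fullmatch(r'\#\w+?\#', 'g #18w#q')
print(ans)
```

`re.fullmatch` is like wrapping the pattern in `^…$` (in single-line mode).
Here there's no way to consume every character, so the call returns None.

None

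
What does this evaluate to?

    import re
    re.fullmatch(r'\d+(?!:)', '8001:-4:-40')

For `fullmatch`, every character of the input must be accounted for by the pattern.
Here the string isn't matched end-to-end, so the call returns None.

None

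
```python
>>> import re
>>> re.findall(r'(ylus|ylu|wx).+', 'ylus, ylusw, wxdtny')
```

['ylus']

Alternation tries branches left to right and keeps the first one that lets the overall match succeed at that position.
Scanning left to right: at [0:19] match 'ylus, ylusw, wxdtny', group 1 = 'ylus'.
With a single group, `findall` returns only what that group captured — 1 item.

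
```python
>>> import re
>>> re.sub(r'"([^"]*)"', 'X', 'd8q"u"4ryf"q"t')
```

'd8qX4ryfXt'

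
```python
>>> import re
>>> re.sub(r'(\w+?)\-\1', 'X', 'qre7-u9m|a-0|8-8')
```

After group 1 captures some text, `\1` only succeeds where that same text appears again.
Every occurrence is swapped for 'X'.

'qre7-u9m|a-0|X'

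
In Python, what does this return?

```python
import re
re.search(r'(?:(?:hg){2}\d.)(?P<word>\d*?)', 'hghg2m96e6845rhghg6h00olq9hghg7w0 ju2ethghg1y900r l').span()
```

A non-greedy quantifier consumes as few characters as it can — just enough that the remainder of the pattern still matches from where it stops; whatever follows it matches normally.
The match spans [0:6] → 'hghg2m'.

(0, 6)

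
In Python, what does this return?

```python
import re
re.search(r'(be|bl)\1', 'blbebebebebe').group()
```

'bebe'

`\1` has to match the exact text group 1 already captured.
The match spans [2:6] → 'bebe'.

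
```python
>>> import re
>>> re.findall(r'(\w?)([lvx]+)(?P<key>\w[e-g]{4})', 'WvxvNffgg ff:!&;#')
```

Pattern: optionally a word character (captured); then one or more of one of [lvx] (captured); then a word character, then exactly 4 of a character in [e-g] (captured as 'key').
Scanning left to right: at [0:9] match 'WvxvNffgg', groups = ('W', 'vxv', 'Nffgg').
Multiple groups make `findall` return tuples — one 3-tuple for the one match.

[('W', 'vxv', 'Nffgg')]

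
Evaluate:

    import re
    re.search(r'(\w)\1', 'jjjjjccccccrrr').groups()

('j',)

`\1` has to match the exact text group 1 already captured.
`re.search` tries every starting position until one works.
The match spans [0:2] → 'jj'.
Captured: group 1 = 'j'.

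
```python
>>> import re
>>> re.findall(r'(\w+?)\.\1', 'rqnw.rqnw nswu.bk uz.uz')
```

The backreference `\1` re-matches whatever the first group consumed, character for character.
Walking the string: at [0:9] match 'rqnw.rqnw', group 1 = 'rqnw'; at [18:23] match 'uz.uz', group 1 = 'uz'.
`findall` collects group 1 from each match (2 total).

['rqnw', 'uz']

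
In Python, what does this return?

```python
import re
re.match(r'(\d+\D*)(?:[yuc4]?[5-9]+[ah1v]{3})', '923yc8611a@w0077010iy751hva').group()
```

'923yc8611a'

The pattern matches one or more of a digit, then zero or more of a non-digit (captured); then optionally one of [yuc4], then one or more of a character in [5-9], then exactly 3 of one of [ah1v] (non-capturing group).
`re.match` won't scan ahead — the pattern has to work from the very first character.
The match spans [0:10] → '923yc8611a'.
Captured: group 1 = '923yc'.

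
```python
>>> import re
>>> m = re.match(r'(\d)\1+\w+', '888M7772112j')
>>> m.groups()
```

('8',)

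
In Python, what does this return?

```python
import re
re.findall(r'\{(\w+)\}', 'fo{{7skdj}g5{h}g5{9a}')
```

Scanning left to right: at [3:10] match '{7skdj}', group 1 = '7skdj'; at [12:15] match '{h}', group 1 = 'h'; at [17:21] match '{9a}', group 1 = '9a'.
`findall` collects group 1 from each match (3 total).

['7skdj', 'h', '9a']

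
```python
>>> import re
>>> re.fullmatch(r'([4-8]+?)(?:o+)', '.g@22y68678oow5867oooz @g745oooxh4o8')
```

Pattern: one or more of a character in [4-8] (lazy) (captured); then one or more of a literal 'o' (non-capturing group).
`re.fullmatch` requires the pattern to consume the entire string.
Here the pattern can't cover the whole string, so the call returns None.

None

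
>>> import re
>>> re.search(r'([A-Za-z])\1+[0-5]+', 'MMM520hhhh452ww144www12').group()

'MMM520'

After group 1 captures some text, `\1` only succeeds where that same text appears again.
`re.search` tries every starting position until one works.
The match spans [0:6] → 'MMM520'.
Captured: group 1 = 'M'.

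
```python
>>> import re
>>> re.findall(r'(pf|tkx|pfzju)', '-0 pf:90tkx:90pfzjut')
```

`|` is ordered: at each position the engine commits to the first alternative that works.
One capturing group, so `findall` returns just the captured substring from each match — 3 in all.

['pf', 'tkx', 'pf']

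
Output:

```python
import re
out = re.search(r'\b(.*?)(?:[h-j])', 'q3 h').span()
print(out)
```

(0, 4)

The pattern matches a word boundary (`\b`, zero-width); then zero or more of any character (lazy) (captured); then a character in [h-j] (non-capturing group).
Unlike `match`, `search` isn't anchored — it looks for the pattern anywhere in the string.
The match spans [0:4] → 'q3 h'.
Captured: group 1 = 'q3 '.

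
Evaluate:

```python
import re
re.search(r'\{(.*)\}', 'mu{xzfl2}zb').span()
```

(2, 9)

Unlike `match`, `search` isn't anchored — it looks for the pattern anywhere in the string.
The match spans [2:9] → '{xzfl2}'.
Captured: group 1 = 'xzfl2'.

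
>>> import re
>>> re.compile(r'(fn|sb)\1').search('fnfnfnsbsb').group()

`\1` is not a pattern — it's the concrete string captured by group 1, re-applied verbatim.
Unlike `match`, `search` isn't anchored — it looks for the pattern anywhere in the string.
The match spans [0:4] → 'fnfn'.
Captured: group 1 = 'fn'.

'fnfn'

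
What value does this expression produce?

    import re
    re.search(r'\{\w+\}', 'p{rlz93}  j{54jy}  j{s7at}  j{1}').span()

(1, 8)

`re.search` scans for the first position where the pattern succeeds.
The match spans [1:8] → '{rlz93}'.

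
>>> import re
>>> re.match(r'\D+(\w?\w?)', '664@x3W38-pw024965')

This matches one or more of a non-digit; then optionally a word character, then optionally a word character (captured).
With `match`, the pattern is implicitly anchored at the beginning.
Here position 0 doesn't satisfy it, so the call returns None.

None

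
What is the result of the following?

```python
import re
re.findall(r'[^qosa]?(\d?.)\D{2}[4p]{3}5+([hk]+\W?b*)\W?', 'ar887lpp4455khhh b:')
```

This matches optionally any character except [qosa]; then optionally a digit, then any character (captured); then exactly 2 of a non-digit, then exactly 3 of one of [4p]; then one or more of a literal '5'; then one or more of one of [hk], then optionally a non-word character, then zero or more of the literal 'b' (captured); then optionally a non-word character.
Scanning left to right: at [2:19] match '887lpp4455khhh b:', groups = ('87', 'khhh b').
2 groups means the one result is a tuple of 2 captured strings — 1 here.

[('87', 'khhh b')]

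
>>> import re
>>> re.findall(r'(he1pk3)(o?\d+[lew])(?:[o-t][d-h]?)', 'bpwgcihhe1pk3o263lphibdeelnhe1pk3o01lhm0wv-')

The pattern matches a literal 'h', then the literal 'e1p', then the literal 'k3' (captured); then optionally the literal 'o', then one or more of a digit, then one of [lew] (captured); then a character in [o-t], then optionally a character in [d-h] (non-capturing group).
Matches: at [7:20] match 'he1pk3o263lph', groups = ('he1pk3', 'o263l').
2 groups means the one result is a tuple of 2 captured strings — 1 here.

[('he1pk3', 'o263l')]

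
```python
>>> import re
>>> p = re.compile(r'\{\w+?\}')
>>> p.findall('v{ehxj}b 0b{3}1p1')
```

['{ehxj}', '{3}']

Walking the string: at [1:7] → '{ehxj}'; at [11:14] → '{3}'.
No capturing groups, so `findall` returns the 2 full match strings.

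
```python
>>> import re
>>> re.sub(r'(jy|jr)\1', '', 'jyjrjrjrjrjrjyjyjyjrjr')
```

'jyjrjy'

A backreference is literal: `\1` must see the identical characters the first group matched.
`sub` substitutes '' at each match site.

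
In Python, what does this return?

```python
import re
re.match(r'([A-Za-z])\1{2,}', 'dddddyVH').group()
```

'ddddd'

`match` is anchored at position 0; if the pattern doesn't fit there, it returns None.
The match spans [0:5] → 'ddddd'.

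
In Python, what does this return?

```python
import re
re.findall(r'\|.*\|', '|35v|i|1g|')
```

['|35v|i|1g|']

Scanning left to right: at [0:10] → '|35v|i|1g|'.
Since nothing is captured, `findall` lists the 1 matched substring directly.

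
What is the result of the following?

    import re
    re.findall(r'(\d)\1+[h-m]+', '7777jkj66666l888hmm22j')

['7', '6', '8', '2']

A backreference is literal: `\1` must see the identical characters the first group matched.
Matches: at [0:7] match '7777jkj', group 1 = '7'; at [7:13] match '66666l', group 1 = '6'; at [13:19] match '888hmm', group 1 = '8'; at [19:22] match '22j', group 1 = '2'.
`findall` collects group 1 from each match (4 total).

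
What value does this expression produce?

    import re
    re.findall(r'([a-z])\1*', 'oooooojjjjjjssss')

After group 1 captures some text, `\1` only succeeds where that same text appears again.
With a single group, `findall` returns only what that group captured — 3 items.

['o', 'j', 's']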